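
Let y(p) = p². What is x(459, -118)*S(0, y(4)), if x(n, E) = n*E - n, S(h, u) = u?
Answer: -873936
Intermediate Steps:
x(n, E) = -n + E*n (x(n, E) = E*n - n = -n + E*n)
x(459, -118)*S(0, y(4)) = (459*(-1 - 118))*4² = (459*(-119))*16 = -54621*16 = -873936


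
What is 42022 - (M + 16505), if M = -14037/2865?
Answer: 24373414/955 ≈ 25522.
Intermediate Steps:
M = -4679/955 (M = -14037*1/2865 = -4679/955 ≈ -4.8995)
42022 - (M + 16505) = 42022 - (-4679/955 + 16505) = 42022 - 1*15757596/955 = 42022 - 15757596/955 = 24373414/955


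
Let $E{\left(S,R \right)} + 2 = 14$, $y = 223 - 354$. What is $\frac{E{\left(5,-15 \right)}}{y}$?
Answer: $- \frac{12}{131} \approx -0.091603$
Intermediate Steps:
$y = -131$
$E{\left(S,R \right)} = 12$ ($E{\left(S,R \right)} = -2 + 14 = 12$)
$\frac{E{\left(5,-15 \right)}}{y} = \frac{12}{-131} = 12 \left(- \frac{1}{131}\right) = - \frac{12}{131}$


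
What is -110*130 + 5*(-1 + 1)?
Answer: -14300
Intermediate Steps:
-110*130 + 5*(-1 + 1) = -14300 + 5*0 = -14300 + 0 = -14300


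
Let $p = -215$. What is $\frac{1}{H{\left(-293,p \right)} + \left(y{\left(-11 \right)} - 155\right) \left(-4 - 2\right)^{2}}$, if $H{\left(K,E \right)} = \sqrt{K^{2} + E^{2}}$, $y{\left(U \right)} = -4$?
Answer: $- \frac{2862}{16316051} - \frac{\sqrt{132074}}{32632102} \approx -0.00018655$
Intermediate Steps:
$H{\left(K,E \right)} = \sqrt{E^{2} + K^{2}}$
$\frac{1}{H{\left(-293,p \right)} + \left(y{\left(-11 \right)} - 155\right) \left(-4 - 2\right)^{2}} = \frac{1}{\sqrt{\left(-215\right)^{2} + \left(-293\right)^{2}} + \left(-4 - 155\right) \left(-4 - 2\right)^{2}} = \frac{1}{\sqrt{46225 + 85849} - 159 \left(-6\right)^{2}} = \frac{1}{\sqrt{132074} - 5724} = \frac{1}{-5724 + \sqrt{132074}}$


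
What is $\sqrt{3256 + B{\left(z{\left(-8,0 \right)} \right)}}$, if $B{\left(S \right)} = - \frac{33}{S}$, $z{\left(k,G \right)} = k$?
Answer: $\frac{\sqrt{52162}}{4} \approx 57.098$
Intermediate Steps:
$\sqrt{3256 + B{\left(z{\left(-8,0 \right)} \right)}} = \sqrt{3256 - \frac{33}{-8}} = \sqrt{3256 - - \frac{33}{8}} = \sqrt{3256 + \frac{33}{8}} = \sqrt{\frac{26081}{8}} = \frac{\sqrt{52162}}{4}$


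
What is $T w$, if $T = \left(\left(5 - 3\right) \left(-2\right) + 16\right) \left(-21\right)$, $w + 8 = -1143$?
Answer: $290052$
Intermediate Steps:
$w = -1151$ ($w = -8 - 1143 = -1151$)
$T = -252$ ($T = \left(2 \left(-2\right) + 16\right) \left(-21\right) = \left(-4 + 16\right) \left(-21\right) = 12 \left(-21\right) = -252$)
$T w = \left(-252\right) \left(-1151\right) = 290052$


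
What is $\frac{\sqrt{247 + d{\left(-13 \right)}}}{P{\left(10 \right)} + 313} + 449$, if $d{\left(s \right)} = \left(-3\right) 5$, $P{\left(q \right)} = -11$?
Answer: $449 + \frac{\sqrt{58}}{151} \approx 449.05$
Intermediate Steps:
$d{\left(s \right)} = -15$
$\frac{\sqrt{247 + d{\left(-13 \right)}}}{P{\left(10 \right)} + 313} + 449 = \frac{\sqrt{247 - 15}}{-11 + 313} + 449 = \frac{\sqrt{232}}{302} + 449 = \frac{2 \sqrt{58}}{302} + 449 = \frac{\sqrt{58}}{151} + 449 = 449 + \frac{\sqrt{58}}{151}$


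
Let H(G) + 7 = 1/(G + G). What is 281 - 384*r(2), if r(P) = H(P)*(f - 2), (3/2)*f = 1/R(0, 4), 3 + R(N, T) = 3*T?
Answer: -4711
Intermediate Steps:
R(N, T) = -3 + 3*T
f = 2/27 (f = 2/(3*(-3 + 3*4)) = 2/(3*(-3 + 12)) = (2/3)/9 = (2/3)*(1/9) = 2/27 ≈ 0.074074)
H(G) = -7 + 1/(2*G) (H(G) = -7 + 1/(G + G) = -7 + 1/(2*G))
r(P) = 364/27 - 26/(27*P) (r(P) = (-7 + 1/(2*P))*(2/27 - 2) = (-7 + 1/(2*P))*(-52/27) = 364/27 - 26/(27*P))
281 - 384*r(2) = 281 - 3328*(-1 + 14*2)/(9*2) = 281 - 3328*(-1 + 28)/(9*2) = 281 - 3328*27/(9*2) = 281 - 384*13 = 281 - 4992 = -4711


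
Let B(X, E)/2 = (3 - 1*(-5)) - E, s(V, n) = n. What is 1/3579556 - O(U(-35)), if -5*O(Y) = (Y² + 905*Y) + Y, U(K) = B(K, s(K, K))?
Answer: 305379081477/17897780 ≈ 17062.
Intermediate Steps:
B(X, E) = 16 - 2*E (B(X, E) = 2*((3 - 1*(-5)) - E) = 2*((3 + 5) - E) = 2*(8 - E) = 16 - 2*E)
U(K) = 16 - 2*K
O(Y) = -906*Y/5 - Y²/5 (O(Y) = -((Y² + 905*Y) + Y)/5 = -(Y² + 906*Y)/5 = -906*Y/5 - Y²/5)
1/3579556 - O(U(-35)) = 1/3579556 - (-1)*(16 - 2*(-35))*(906 + (16 - 2*(-35)))/5 = 1/3579556 - (-1)*(16 + 70)*(906 + (16 + 70))/5 = 1/3579556 - (-1)*86*(906 + 86)/5 = 1/3579556 - (-1)*86*992/5 = 1/3579556 - 1*(-85312/5) = 1/3579556 + 85312/5 = 305379081477/17897780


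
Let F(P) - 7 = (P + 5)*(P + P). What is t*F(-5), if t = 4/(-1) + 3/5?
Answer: -119/5 ≈ -23.800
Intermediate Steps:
F(P) = 7 + 2*P*(5 + P) (F(P) = 7 + (P + 5)*(P + P) = 7 + (5 + P)*(2*P) = 7 + 2*P*(5 + P))
t = -17/5 (t = 4*(-1) + 3*(⅕) = -4 + ⅗ = -17/5 ≈ -3.4000)
t*F(-5) = -17*(7 + 2*(-5)² + 10*(-5))/5 = -17*(7 + 2*25 - 50)/5 = -17*(7 + 50 - 50)/5 = -17/5*7 = -119/5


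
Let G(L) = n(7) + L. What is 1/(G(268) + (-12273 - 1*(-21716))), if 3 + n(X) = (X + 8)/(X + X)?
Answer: 14/135927 ≈ 0.00010300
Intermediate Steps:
n(X) = -3 + (8 + X)/(2*X) (n(X) = -3 + (X + 8)/(X + X) = -3 + (8 + X)/((2*X)) = -3 + (8 + X)*(1/(2*X)) = -3 + (8 + X)/(2*X))
G(L) = -27/14 + L (G(L) = (-5/2 + 4/7) + L = -27/14 + L)
1/(G(268) + (-12273 - 1*(-21716))) = 1/((-27/14 + 268) + (-12273 - 1*(-21716))) = 1/(3725/14 + (-12273 + 21716)) = 1/(3725/14 + 9443) = 1/(135927/14) = 14/135927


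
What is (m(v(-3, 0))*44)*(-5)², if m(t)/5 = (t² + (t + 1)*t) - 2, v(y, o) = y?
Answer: 71500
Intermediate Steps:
m(t) = -10 + 5*t² + 5*t*(1 + t) (m(t) = 5*((t² + (t + 1)*t) - 2) = 5*((t² + (1 + t)*t) - 2) = 5*((t² + t*(1 + t)) - 2) = 5*(-2 + t² + t*(1 + t)) = -10 + 5*t² + 5*t*(1 + t))
(m(v(-3, 0))*44)*(-5)² = ((-10 + 5*(-3) + 10*(-3)²)*44)*(-5)² = ((-10 - 15 + 10*9)*44)*25 = ((-10 - 15 + 90)*44)*25 = (65*44)*25 = 2860*25 = 71500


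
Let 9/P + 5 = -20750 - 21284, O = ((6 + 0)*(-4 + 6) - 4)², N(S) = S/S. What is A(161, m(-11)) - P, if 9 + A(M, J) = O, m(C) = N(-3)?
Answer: 256906/4671 ≈ 55.000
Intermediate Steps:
N(S) = 1
O = 64 (O = (6*2 - 4)² = (12 - 4)² = 8² = 64)
m(C) = 1
P = -1/4671 (P = 9/(-5 + (-20750 - 21284)) = 9/(-5 - 42034) = 9/(-42039) = 9*(-1/42039) = -1/4671 ≈ -0.00021409)
A(M, J) = 55 (A(M, J) = -9 + 64 = 55)
A(161, m(-11)) - P = 55 - 1*(-1/4671) = 55 + 1/4671 = 256906/4671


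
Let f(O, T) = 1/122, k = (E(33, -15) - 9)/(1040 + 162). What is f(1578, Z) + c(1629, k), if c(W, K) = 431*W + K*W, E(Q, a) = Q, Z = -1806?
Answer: 51481688335/73322 ≈ 7.0213e+5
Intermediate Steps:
k = 12/601 (k = (33 - 9)/(1040 + 162) = 24/1202 = 24*(1/1202) = 12/601 ≈ 0.019967)
f(O, T) = 1/122
f(1578, Z) + c(1629, k) = 1/122 + 1629*(431 + 12/601) = 1/122 + 1629*(259043/601) = 1/122 + 421981047/601 = 51481688335/73322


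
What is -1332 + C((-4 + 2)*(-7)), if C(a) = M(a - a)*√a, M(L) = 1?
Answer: -1332 + √14 ≈ -1328.3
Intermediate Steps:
C(a) = √a (C(a) = 1*√a = √a)
-1332 + C((-4 + 2)*(-7)) = -1332 + √((-4 + 2)*(-7)) = -1332 + √(-2*(-7)) = -1332 + √14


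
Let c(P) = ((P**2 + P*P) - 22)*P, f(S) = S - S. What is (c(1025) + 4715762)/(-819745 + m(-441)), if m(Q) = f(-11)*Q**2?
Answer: -2158474462/819745 ≈ -2633.1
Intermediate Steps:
f(S) = 0
c(P) = P*(-22 + 2*P**2) (c(P) = ((P**2 + P**2) - 22)*P = (2*P**2 - 22)*P = (-22 + 2*P**2)*P = P*(-22 + 2*P**2))
m(Q) = 0 (m(Q) = 0*Q**2 = 0)
(c(1025) + 4715762)/(-819745 + m(-441)) = (2*1025*(-11 + 1025**2) + 4715762)/(-819745 + 0) = (2*1025*(-11 + 1050625) + 4715762)/(-819745) = (2*1025*1050614 + 4715762)*(-1/819745) = (2153758700 + 4715762)*(-1/819745) = 2158474462*(-1/819745) = -2158474462/819745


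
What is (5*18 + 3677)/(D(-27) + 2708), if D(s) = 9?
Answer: 3767/2717 ≈ 1.3865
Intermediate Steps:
(5*18 + 3677)/(D(-27) + 2708) = (5*18 + 3677)/(9 + 2708) = (90 + 3677)/2717 = 3767*(1/2717) = 3767/2717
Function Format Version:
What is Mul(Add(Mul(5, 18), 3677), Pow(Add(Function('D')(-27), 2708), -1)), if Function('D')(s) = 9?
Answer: Rational(3767, 2717) ≈ 1.3865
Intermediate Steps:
Mul(Add(Mul(5, 18), 3677), Pow(Add(Function('D')(-27), 2708), -1)) = Mul(Add(Mul(5, 18), 3677), Pow(Add(9, 2708), -1)) = Mul(Add(90, 3677), Pow(2717, -1)) = Mul(3767, Rational(1, 2717)) = Rational(3767, 2717)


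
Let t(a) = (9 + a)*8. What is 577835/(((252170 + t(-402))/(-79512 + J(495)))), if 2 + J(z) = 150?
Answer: -22929648470/124513 ≈ -1.8415e+5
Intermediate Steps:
t(a) = 72 + 8*a
J(z) = 148 (J(z) = -2 + 150 = 148)
577835/(((252170 + t(-402))/(-79512 + J(495)))) = 577835/(((252170 + (72 + 8*(-402)))/(-79512 + 148))) = 577835/(((252170 + (72 - 3216))/(-79364))) = 577835/(((252170 - 3144)*(-1/79364))) = 577835/((249026*(-1/79364))) = 577835/(-124513/39682) = 577835*(-39682/124513) = -22929648470/124513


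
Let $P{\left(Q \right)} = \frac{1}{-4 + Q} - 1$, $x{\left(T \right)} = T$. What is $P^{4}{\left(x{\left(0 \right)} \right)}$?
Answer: $\frac{625}{256} \approx 2.4414$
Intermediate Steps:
$P{\left(Q \right)} = -1 + \frac{1}{-4 + Q}$ ($P{\left(Q \right)} = \frac{1}{-4 + Q} - 1 = -1 + \frac{1}{-4 + Q}$)
$P^{4}{\left(x{\left(0 \right)} \right)} = \left(\frac{5 - 0}{-4 + 0}\right)^{4} = \left(\frac{5 + 0}{-4}\right)^{4} = \left(\left(- \frac{1}{4}\right) 5\right)^{4} = \left(- \frac{5}{4}\right)^{4} = \frac{625}{256}$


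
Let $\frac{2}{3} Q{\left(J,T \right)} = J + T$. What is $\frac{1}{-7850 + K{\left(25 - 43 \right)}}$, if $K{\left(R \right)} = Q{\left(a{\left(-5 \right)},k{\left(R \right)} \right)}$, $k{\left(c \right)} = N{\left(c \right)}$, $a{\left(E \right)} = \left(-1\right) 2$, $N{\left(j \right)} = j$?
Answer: $- \frac{1}{7880} \approx -0.0001269$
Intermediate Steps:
$a{\left(E \right)} = -2$
$k{\left(c \right)} = c$
$Q{\left(J,T \right)} = \frac{3 J}{2} + \frac{3 T}{2}$ ($Q{\left(J,T \right)} = \frac{3 \left(J + T\right)}{2} = \frac{3 J}{2} + \frac{3 T}{2}$)
$K{\left(R \right)} = -3 + \frac{3 R}{2}$ ($K{\left(R \right)} = \frac{3}{2} \left(-2\right) + \frac{3 R}{2} = -3 + \frac{3 R}{2}$)
$\frac{1}{-7850 + K{\left(25 - 43 \right)}} = \frac{1}{-7850 + \left(-3 + \frac{3 \left(25 - 43\right)}{2}\right)} = \frac{1}{-7850 + \left(-3 + \frac{3}{2} \left(-18\right)\right)} = \frac{1}{-7850 - 30} = \frac{1}{-7880} = - \frac{1}{7880}$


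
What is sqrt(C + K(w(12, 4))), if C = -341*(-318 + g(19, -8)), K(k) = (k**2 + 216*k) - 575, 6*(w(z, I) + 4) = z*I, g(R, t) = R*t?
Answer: 5*sqrt(6423) ≈ 400.72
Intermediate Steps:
w(z, I) = -4 + I*z/6 (w(z, I) = -4 + (z*I)/6 = -4 + (I*z)/6 = -4 + I*z/6)
K(k) = -575 + k**2 + 216*k
C = 160270 (C = -341*(-318 + 19*(-8)) = -341*(-318 - 152) = -341*(-470) = 160270)
sqrt(C + K(w(12, 4))) = sqrt(160270 + (-575 + (-4 + (1/6)*4*12)**2 + 216*(-4 + (1/6)*4*12))) = sqrt(160270 + (-575 + (-4 + 8)**2 + 216*(-4 + 8))) = sqrt(160270 + (-575 + 4**2 + 216*4)) = sqrt(160270 + (-575 + 16 + 864)) = sqrt(160270 + 305) = sqrt(160575) = 5*sqrt(6423)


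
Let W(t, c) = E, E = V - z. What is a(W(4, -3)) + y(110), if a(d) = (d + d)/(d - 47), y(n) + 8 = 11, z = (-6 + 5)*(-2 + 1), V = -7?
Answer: 181/55 ≈ 3.2909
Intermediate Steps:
z = 1 (z = -1*(-1) = 1)
y(n) = 3 (y(n) = -8 + 11 = 3)
E = -8 (E = -7 - 1*1 = -7 - 1 = -8)
W(t, c) = -8
a(d) = 2*d/(-47 + d) (a(d) = (2*d)/(-47 + d) = 2*d/(-47 + d))
a(W(4, -3)) + y(110) = 2*(-8)/(-47 - 8) + 3 = 2*(-8)/(-55) + 3 = 2*(-8)*(-1/55) + 3 = 16/55 + 3 = 181/55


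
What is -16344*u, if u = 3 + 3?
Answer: -98064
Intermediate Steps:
u = 6
-16344*u = -16344*6 = -98064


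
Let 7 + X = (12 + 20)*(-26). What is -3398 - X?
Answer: -2559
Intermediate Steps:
X = -839 (X = -7 + (12 + 20)*(-26) = -7 + 32*(-26) = -7 - 832 = -839)
-3398 - X = -3398 - 1*(-839) = -3398 + 839 = -2559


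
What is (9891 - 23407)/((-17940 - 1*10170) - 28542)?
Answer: 3379/14163 ≈ 0.23858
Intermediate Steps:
(9891 - 23407)/((-17940 - 1*10170) - 28542) = -13516/((-17940 - 10170) - 28542) = -13516/(-28110 - 28542) = -13516/(-56652) = -13516*(-1/56652) = 3379/14163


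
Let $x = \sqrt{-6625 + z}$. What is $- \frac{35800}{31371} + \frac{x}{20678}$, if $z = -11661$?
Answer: $- \frac{35800}{31371} + \frac{i \sqrt{18286}}{20678} \approx -1.1412 + 0.0065396 i$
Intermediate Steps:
$x = i \sqrt{18286}$ ($x = \sqrt{-6625 - 11661} = \sqrt{-18286} = i \sqrt{18286} \approx 135.23 i$)
$- \frac{35800}{31371} + \frac{x}{20678} = - \frac{35800}{31371} + \frac{i \sqrt{18286}}{20678}$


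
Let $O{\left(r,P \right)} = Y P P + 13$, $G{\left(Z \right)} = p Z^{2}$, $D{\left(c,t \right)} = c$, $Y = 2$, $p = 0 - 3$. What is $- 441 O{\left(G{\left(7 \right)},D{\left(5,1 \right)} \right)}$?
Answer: $-27783$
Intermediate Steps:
$p = -3$
$G{\left(Z \right)} = - 3 Z^{2}$
$O{\left(r,P \right)} = 13 + 2 P^{2}$ ($O{\left(r,P \right)} = 2 P P + 13 = 2 P^{2} + 13 = 13 + 2 P^{2}$)
$- 441 O{\left(G{\left(7 \right)},D{\left(5,1 \right)} \right)} = - 441 \left(13 + 2 \cdot 5^{2}\right) = - 441 \left(13 + 2 \cdot 25\right) = - 441 \left(13 + 50\right) = \left(-441\right) 63 = -27783$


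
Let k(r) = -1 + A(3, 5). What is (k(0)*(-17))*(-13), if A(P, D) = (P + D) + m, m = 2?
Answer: 1989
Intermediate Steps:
A(P, D) = 2 + D + P (A(P, D) = (P + D) + 2 = (D + P) + 2 = 2 + D + P)
k(r) = 9 (k(r) = -1 + (2 + 5 + 3) = -1 + 10 = 9)
(k(0)*(-17))*(-13) = (9*(-17))*(-13) = -153*(-13) = 1989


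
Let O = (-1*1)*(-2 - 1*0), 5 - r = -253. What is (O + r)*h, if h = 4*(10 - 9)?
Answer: 1040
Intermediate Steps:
r = 258 (r = 5 - 1*(-253) = 5 + 253 = 258)
h = 4 (h = 4*1 = 4)
O = 2 (O = -(-2 + 0) = -1*(-2) = 2)
(O + r)*h = (2 + 258)*4 = 260*4 = 1040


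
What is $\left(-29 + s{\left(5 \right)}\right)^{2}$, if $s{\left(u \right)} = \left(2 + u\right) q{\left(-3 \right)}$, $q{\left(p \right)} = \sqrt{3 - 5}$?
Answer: $743 - 406 i \sqrt{2} \approx 743.0 - 574.17 i$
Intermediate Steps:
$q{\left(p \right)} = i \sqrt{2}$ ($q{\left(p \right)} = \sqrt{-2} = i \sqrt{2}$)
$s{\left(u \right)} = i \sqrt{2} \left(2 + u\right)$ ($s{\left(u \right)} = \left(2 + u\right) i \sqrt{2} = i \sqrt{2} \left(2 + u\right)$)
$\left(-29 + s{\left(5 \right)}\right)^{2} = \left(-29 + i \sqrt{2} \left(2 + 5\right)\right)^{2} = \left(-29 + i \sqrt{2} \cdot 7\right)^{2} = \left(-29 + 7 i \sqrt{2}\right)^{2}$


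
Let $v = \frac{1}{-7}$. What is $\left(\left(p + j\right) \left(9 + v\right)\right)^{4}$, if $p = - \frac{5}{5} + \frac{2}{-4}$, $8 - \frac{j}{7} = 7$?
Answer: $\frac{13521270961}{2401} \approx 5.6315 \cdot 10^{6}$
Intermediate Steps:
$j = 7$ ($j = 56 - 49 = 7$)
$v = - \frac{1}{7} \approx -0.14286$
$p = - \frac{3}{2}$ ($p = \left(-5\right) \frac{1}{5} + 2 \left(- \frac{1}{4}\right) = -1 - \frac{1}{2} = - \frac{3}{2} \approx -1.5$)
$\left(\left(p + j\right) \left(9 + v\right)\right)^{4} = \left(\left(- \frac{3}{2} + 7\right) \left(9 - \frac{1}{7}\right)\right)^{4} = \left(\frac{11}{2} \cdot \frac{62}{7}\right)^{4} = \left(\frac{341}{7}\right)^{4} = \frac{13521270961}{2401}$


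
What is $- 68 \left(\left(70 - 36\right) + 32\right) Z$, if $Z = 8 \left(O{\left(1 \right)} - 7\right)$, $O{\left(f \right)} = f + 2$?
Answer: $143616$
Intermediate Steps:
$O{\left(f \right)} = 2 + f$
$Z = -32$ ($Z = 8 \left(\left(2 + 1\right) - 7\right) = 8 \left(3 - 7\right) = 8 \left(-4\right) = -32$)
$- 68 \left(\left(70 - 36\right) + 32\right) Z = - 68 \left(\left(70 - 36\right) + 32\right) \left(-32\right) = - 68 \left(34 + 32\right) \left(-32\right) = \left(-68\right) 66 \left(-32\right) = \left(-4488\right) \left(-32\right) = 143616$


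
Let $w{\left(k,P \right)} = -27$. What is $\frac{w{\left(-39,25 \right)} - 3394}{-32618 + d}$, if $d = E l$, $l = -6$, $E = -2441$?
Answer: $\frac{3421}{17972} \approx 0.19035$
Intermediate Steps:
$d = 14646$ ($d = \left(-2441\right) \left(-6\right) = 14646$)
$\frac{w{\left(-39,25 \right)} - 3394}{-32618 + d} = \frac{-27 - 3394}{-32618 + 14646} = - \frac{3421}{-17972} = \left(-3421\right) \left(- \frac{1}{17972}\right) = \frac{3421}{17972}$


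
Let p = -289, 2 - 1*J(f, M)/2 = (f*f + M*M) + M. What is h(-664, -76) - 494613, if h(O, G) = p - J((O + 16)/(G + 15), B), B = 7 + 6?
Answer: -1839350974/3721 ≈ -4.9432e+5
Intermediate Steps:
B = 13
J(f, M) = 4 - 2*M - 2*M**2 - 2*f**2 (J(f, M) = 4 - 2*((f*f + M*M) + M) = 4 - 2*((f**2 + M**2) + M) = 4 - 2*((M**2 + f**2) + M) = 4 - 2*(M + M**2 + f**2) = 4 + (-2*M - 2*M**2 - 2*f**2) = 4 - 2*M - 2*M**2 - 2*f**2)
h(O, G) = 71 + 2*(16 + O)**2/(15 + G)**2 (h(O, G) = -289 - (4 - 2*13 - 2*13**2 - 2*(O + 16)**2/(G + 15)**2) = -289 - (4 - 26 - 2*169 - 2*(16 + O)**2/(15 + G)**2) = -289 - (4 - 26 - 338 - 2*(16 + O)**2/(15 + G)**2) = -289 - (-360 - 2*(16 + O)**2/(15 + G)**2) = -289 + (360 + 2*(16 + O)**2/(15 + G)**2) = 71 + 2*(16 + O)**2/(15 + G)**2)
h(-664, -76) - 494613 = (71 + 2*(16 - 664)**2/(15 - 76)**2) - 494613 = (71 + 2*(-648)**2/(-61)**2) - 494613 = (71 + 2*(1/3721)*419904) - 494613 = (71 + 839808/3721) - 494613 = 1103999/3721 - 494613 = -1839350974/3721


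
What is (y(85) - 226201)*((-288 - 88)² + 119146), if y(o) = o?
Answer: -58908192552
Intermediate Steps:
(y(85) - 226201)*((-288 - 88)² + 119146) = (85 - 226201)*((-288 - 88)² + 119146) = -226116*((-376)² + 119146) = -226116*(141376 + 119146) = -226116*260522 = -58908192552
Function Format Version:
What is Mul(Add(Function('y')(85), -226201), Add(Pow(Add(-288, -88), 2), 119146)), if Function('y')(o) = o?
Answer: -58908192552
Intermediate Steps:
Mul(Add(Function('y')(85), -226201), Add(Pow(Add(-288, -88), 2), 119146)) = Mul(Add(85, -226201), Add(Pow(Add(-288, -88), 2), 119146)) = Mul(-226116, Add(Pow(-376, 2), 119146)) = Mul(-226116, Add(141376, 119146)) = Mul(-226116, 260522) = -58908192552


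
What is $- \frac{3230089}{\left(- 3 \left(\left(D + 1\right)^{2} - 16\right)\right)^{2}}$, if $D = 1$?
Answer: $- \frac{3230089}{1296} \approx -2492.4$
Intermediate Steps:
$- \frac{3230089}{\left(- 3 \left(\left(D + 1\right)^{2} - 16\right)\right)^{2}} = - \frac{3230089}{\left(- 3 \left(\left(1 + 1\right)^{2} - 16\right)\right)^{2}} = - \frac{3230089}{\left(- 3 \left(2^{2} - 16\right)\right)^{2}} = - \frac{3230089}{\left(- 3 \left(4 - 16\right)\right)^{2}} = - \frac{3230089}{\left(\left(-3\right) \left(-12\right)\right)^{2}} = - \frac{3230089}{36^{2}} = - \frac{3230089}{1296}$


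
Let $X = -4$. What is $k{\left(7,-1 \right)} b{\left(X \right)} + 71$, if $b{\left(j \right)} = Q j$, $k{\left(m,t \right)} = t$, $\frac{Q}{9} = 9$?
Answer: $395$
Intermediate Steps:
$Q = 81$ ($Q = 9 \cdot 9 = 81$)
$b{\left(j \right)} = 81 j$
$k{\left(7,-1 \right)} b{\left(X \right)} + 71 = - 81 \left(-4\right) + 71 = \left(-1\right) \left(-324\right) + 71 = 324 + 71 = 395$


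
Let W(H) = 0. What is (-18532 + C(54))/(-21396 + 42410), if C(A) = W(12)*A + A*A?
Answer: -7808/10507 ≈ -0.74312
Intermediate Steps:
C(A) = A² (C(A) = 0*A + A*A = 0 + A² = A²)
(-18532 + C(54))/(-21396 + 42410) = (-18532 + 54²)/(-21396 + 42410) = (-18532 + 2916)/21014 = -15616*1/21014 = -7808/10507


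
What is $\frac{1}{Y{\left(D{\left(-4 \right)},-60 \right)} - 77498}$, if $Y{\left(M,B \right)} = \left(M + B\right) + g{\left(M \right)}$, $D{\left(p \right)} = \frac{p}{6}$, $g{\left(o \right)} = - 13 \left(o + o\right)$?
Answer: $- \frac{3}{232624} \approx -1.2896 \cdot 10^{-5}$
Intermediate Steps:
$g{\left(o \right)} = - 26 o$ ($g{\left(o \right)} = - 13 \cdot 2 o = - 26 o$)
$D{\left(p \right)} = \frac{p}{6}$ ($D{\left(p \right)} = p \frac{1}{6} = \frac{p}{6}$)
$Y{\left(M,B \right)} = B - 25 M$ ($Y{\left(M,B \right)} = \left(M + B\right) - 26 M = \left(B + M\right) - 26 M = B - 25 M$)
$\frac{1}{Y{\left(D{\left(-4 \right)},-60 \right)} - 77498} = \frac{1}{\left(-60 - 25 \cdot \frac{1}{6} \left(-4\right)\right) - 77498} = \frac{1}{\left(-60 - - \frac{50}{3}\right) - 77498} = \frac{1}{\left(-60 + \frac{50}{3}\right) - 77498} = \frac{1}{- \frac{130}{3} - 77498} = \frac{1}{- \frac{232624}{3}} = - \frac{3}{232624}$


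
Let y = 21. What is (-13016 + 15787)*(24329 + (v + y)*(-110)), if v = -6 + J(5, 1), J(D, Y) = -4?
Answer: 64062749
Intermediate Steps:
v = -10 (v = -6 - 4 = -10)
(-13016 + 15787)*(24329 + (v + y)*(-110)) = (-13016 + 15787)*(24329 + (-10 + 21)*(-110)) = 2771*(24329 + 11*(-110)) = 2771*(24329 - 1210) = 2771*23119 = 64062749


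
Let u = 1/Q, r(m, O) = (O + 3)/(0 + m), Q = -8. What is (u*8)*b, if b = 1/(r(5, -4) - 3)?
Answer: 5/16 ≈ 0.31250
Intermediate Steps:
r(m, O) = (3 + O)/m
u = -1/8 (u = 1/(-8) = -1/8 ≈ -0.12500)
b = -5/16 (b = 1/((3 - 4)/5 - 3) = 1/((1/5)*(-1) - 3) = 1/(-1/5 - 3) = 1/(-16/5) = -5/16 ≈ -0.31250)
(u*8)*b = -1/8*8*(-5/16) = -1*(-5/16) = 5/16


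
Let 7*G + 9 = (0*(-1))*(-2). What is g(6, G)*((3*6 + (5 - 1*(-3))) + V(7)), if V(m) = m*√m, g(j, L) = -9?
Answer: -234 - 63*√7 ≈ -400.68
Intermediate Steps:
G = -9/7 (G = -9/7 + ((0*(-1))*(-2))/7 = -9/7 + (0*(-2))/7 = -9/7 + (⅐)*0 = -9/7 + 0 = -9/7 ≈ -1.2857)
V(m) = m^(3/2)
g(6, G)*((3*6 + (5 - 1*(-3))) + V(7)) = -9*((3*6 + (5 - 1*(-3))) + 7^(3/2)) = -9*((18 + (5 + 3)) + 7*√7) = -9*((18 + 8) + 7*√7) = -9*(26 + 7*√7) = -234 - 63*√7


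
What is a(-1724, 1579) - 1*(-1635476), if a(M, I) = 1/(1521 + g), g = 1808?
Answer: 5444499605/3329 ≈ 1.6355e+6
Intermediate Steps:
a(M, I) = 1/3329 (a(M, I) = 1/(1521 + 1808) = 1/3329)
a(-1724, 1579) - 1*(-1635476) = 1/3329 - 1*(-1635476) = 1/3329 + 1635476 = 5444499605/3329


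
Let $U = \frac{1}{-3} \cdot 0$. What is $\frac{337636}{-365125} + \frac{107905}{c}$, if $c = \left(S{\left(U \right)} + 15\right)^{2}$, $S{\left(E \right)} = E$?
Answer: $\frac{1572913801}{3286125} \approx 478.65$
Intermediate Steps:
$U = 0$ ($U = \left(- \frac{1}{3}\right) 0 = 0$)
$c = 225$ ($c = \left(0 + 15\right)^{2} = 15^{2} = 225$)
$\frac{337636}{-365125} + \frac{107905}{c} = \frac{337636}{-365125} + \frac{107905}{225} = 337636 \left(- \frac{1}{365125}\right) + 107905 \cdot \frac{1}{225} = - \frac{337636}{365125} + \frac{21581}{45} = \frac{1572913801}{3286125}$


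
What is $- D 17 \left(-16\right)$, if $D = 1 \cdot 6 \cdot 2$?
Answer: $3264$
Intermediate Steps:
$D = 12$ ($D = 6 \cdot 2 = 12$)
$- D 17 \left(-16\right) = - 12 \cdot 17 \left(-16\right) = - 204 \left(-16\right) = \left(-1\right) \left(-3264\right) = 3264$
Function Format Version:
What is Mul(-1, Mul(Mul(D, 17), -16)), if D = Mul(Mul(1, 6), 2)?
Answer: 3264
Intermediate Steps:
D = 12 (D = Mul(6, 2) = 12)
Mul(-1, Mul(Mul(D, 17), -16)) = Mul(-1, Mul(Mul(12, 17), -16)) = Mul(-1, Mul(204, -16)) = Mul(-1, -3264) = 3264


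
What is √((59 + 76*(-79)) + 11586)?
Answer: √5641 ≈ 75.107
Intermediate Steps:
√((59 + 76*(-79)) + 11586) = √((59 - 6004) + 11586) = √(-5945 + 11586) = √5641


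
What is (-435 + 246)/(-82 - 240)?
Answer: 27/46 ≈ 0.58696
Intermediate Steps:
(-435 + 246)/(-82 - 240) = -189/(-322) = -189*(-1/322) = 27/46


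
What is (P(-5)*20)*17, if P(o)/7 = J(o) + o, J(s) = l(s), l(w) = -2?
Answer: -16660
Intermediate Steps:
J(s) = -2
P(o) = -14 + 7*o (P(o) = 7*(-2 + o) = -14 + 7*o)
(P(-5)*20)*17 = ((-14 + 7*(-5))*20)*17 = ((-14 - 35)*20)*17 = -49*20*17 = -980*17 = -16660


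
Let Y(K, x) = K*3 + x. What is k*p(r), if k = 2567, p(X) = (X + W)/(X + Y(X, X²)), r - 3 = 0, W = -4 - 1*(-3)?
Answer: 5134/21 ≈ 244.48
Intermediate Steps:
W = -1 (W = -4 + 3 = -1)
Y(K, x) = x + 3*K (Y(K, x) = 3*K + x = x + 3*K)
r = 3 (r = 3 + 0 = 3)
p(X) = (-1 + X)/(X² + 4*X) (p(X) = (X - 1)/(X + (X² + 3*X)) = (-1 + X)/(X² + 4*X))
k*p(r) = 2567*((-1 + 3)/(3*(4 + 3))) = 2567*((⅓)*2/7) = 2567*((⅓)*(⅐)*2) = 2567*(2/21) = 5134/21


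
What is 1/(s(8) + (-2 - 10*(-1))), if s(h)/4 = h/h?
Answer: 1/12 ≈ 0.083333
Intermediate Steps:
s(h) = 4 (s(h) = 4*(h/h) = 4*1 = 4)
1/(s(8) + (-2 - 10*(-1))) = 1/(4 + (-2 - 10*(-1))) = 1/(4 + (-2 + 10)) = 1/(4 + 8) = 1/12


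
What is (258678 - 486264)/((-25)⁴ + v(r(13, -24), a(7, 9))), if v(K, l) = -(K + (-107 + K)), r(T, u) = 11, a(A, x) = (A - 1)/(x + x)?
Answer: -113793/195355 ≈ -0.58249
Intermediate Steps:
a(A, x) = (-1 + A)/(2*x) (a(A, x) = (-1 + A)/((2*x)) = (-1 + A)*(1/(2*x)) = (-1 + A)/(2*x))
v(K, l) = 107 - 2*K (v(K, l) = -(-107 + 2*K) = 107 - 2*K)
(258678 - 486264)/((-25)⁴ + v(r(13, -24), a(7, 9))) = (258678 - 486264)/((-25)⁴ + (107 - 2*11)) = -227586/(390625 + (107 - 22)) = -227586/(390625 + 85) = -227586/390710 = -227586*1/390710 = -113793/195355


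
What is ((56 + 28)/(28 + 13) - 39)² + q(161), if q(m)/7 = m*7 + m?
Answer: 17451121/1681 ≈ 10381.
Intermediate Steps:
q(m) = 56*m (q(m) = 7*(m*7 + m) = 7*(7*m + m) = 7*(8*m) = 56*m)
((56 + 28)/(28 + 13) - 39)² + q(161) = ((56 + 28)/(28 + 13) - 39)² + 56*161 = (84/41 - 39)² + 9016 = (-1515/41)² + 9016 = 2295225/1681 + 9016 = 17451121/1681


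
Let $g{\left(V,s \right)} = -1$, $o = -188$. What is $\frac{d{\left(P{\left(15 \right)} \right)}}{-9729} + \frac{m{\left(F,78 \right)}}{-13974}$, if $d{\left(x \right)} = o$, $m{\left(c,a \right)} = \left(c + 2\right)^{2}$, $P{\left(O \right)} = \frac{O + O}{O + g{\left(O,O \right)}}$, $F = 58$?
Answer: $- \frac{114884}{482103} \approx -0.2383$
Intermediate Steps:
$P{\left(O \right)} = \frac{2 O}{-1 + O}$ ($P{\left(O \right)} = \frac{O + O}{O - 1} = \frac{2 O}{-1 + O}$)
$m{\left(c,a \right)} = \left(2 + c\right)^{2}$
$d{\left(x \right)} = -188$
$\frac{d{\left(P{\left(15 \right)} \right)}}{-9729} + \frac{m{\left(F,78 \right)}}{-13974} = - \frac{188}{-9729} + \frac{\left(2 + 58\right)^{2}}{-13974} = \left(-188\right) \left(- \frac{1}{9729}\right) + 60^{2} \left(- \frac{1}{13974}\right) = \frac{4}{207} + 3600 \left(- \frac{1}{13974}\right) = \frac{4}{207} - \frac{600}{2329} = - \frac{114884}{482103}$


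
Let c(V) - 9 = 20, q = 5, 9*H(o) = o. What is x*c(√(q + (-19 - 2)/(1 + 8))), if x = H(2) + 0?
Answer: 58/9 ≈ 6.4444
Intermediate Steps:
H(o) = o/9
x = 2/9 (x = (⅑)*2 + 0 = 2/9 + 0 = 2/9 ≈ 0.22222)
c(V) = 29 (c(V) = 9 + 20 = 29)
x*c(√(q + (-19 - 2)/(1 + 8))) = (2/9)*29 = 58/9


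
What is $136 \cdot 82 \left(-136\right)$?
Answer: $-1516672$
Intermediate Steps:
$136 \cdot 82 \left(-136\right) = 11152 \left(-136\right) = -1516672$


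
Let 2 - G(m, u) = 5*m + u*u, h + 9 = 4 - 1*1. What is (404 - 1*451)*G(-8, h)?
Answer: -282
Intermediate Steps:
h = -6 (h = -9 + (4 - 1*1) = -9 + (4 - 1) = -9 + 3 = -6)
G(m, u) = 2 - u² - 5*m (G(m, u) = 2 - (5*m + u*u) = 2 - (5*m + u²) = 2 - (u² + 5*m) = 2 + (-u² - 5*m) = 2 - u² - 5*m)
(404 - 1*451)*G(-8, h) = (404 - 1*451)*(2 - 1*(-6)² - 5*(-8)) = (404 - 451)*(2 - 1*36 + 40) = -47*(2 - 36 + 40) = -47*6 = -282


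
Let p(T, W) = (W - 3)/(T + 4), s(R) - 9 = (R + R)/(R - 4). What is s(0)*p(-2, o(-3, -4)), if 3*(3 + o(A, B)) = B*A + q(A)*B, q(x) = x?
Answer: 9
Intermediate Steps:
s(R) = 9 + 2*R/(-4 + R) (s(R) = 9 + (R + R)/(R - 4) = 9 + (2*R)/(-4 + R) = 9 + 2*R/(-4 + R))
o(A, B) = -3 + 2*A*B/3 (o(A, B) = -3 + (B*A + A*B)/3 = -3 + (A*B + A*B)/3 = -3 + (2*A*B)/3 = -3 + 2*A*B/3)
p(T, W) = (-3 + W)/(4 + T)
s(0)*p(-2, o(-3, -4)) = ((-36 + 11*0)/(-4 + 0))*((-3 + (-3 + (2/3)*(-3)*(-4)))/(4 - 2)) = ((-36 + 0)/(-4))*((-3 + (-3 + 8))/2) = (-1/4*(-36))*((-3 + 5)/2) = 9*((1/2)*2) = 9*1 = 9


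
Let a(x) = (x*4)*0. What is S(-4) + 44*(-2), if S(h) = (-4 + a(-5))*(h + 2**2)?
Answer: -88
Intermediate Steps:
a(x) = 0 (a(x) = (4*x)*0 = 0)
S(h) = -16 - 4*h (S(h) = (-4 + 0)*(h + 2**2) = -4*(h + 4) = -4*(4 + h) = -16 - 4*h)
S(-4) + 44*(-2) = (-16 - 4*(-4)) + 44*(-2) = (-16 + 16) - 88 = 0 - 88 = -88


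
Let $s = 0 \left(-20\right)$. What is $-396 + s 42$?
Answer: $-396$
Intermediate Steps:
$s = 0$
$-396 + s 42 = -396 + 0 \cdot 42 = -396 + 0 = -396$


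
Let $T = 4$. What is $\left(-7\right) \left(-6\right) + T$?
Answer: $46$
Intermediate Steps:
$\left(-7\right) \left(-6\right) + T = \left(-7\right) \left(-6\right) + 4 = 42 + 4 = 46$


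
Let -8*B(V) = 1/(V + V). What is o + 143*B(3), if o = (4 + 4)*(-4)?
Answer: -1679/48 ≈ -34.979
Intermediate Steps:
B(V) = -1/(16*V) (B(V) = -1/(8*(V + V)) = -1/(2*V)/8 = -1/(16*V))
o = -32 (o = 8*(-4) = -32)
o + 143*B(3) = -32 + 143*(-1/16/3) = -32 + 143*(-1/16*1/3) = -32 + 143*(-1/48) = -32 - 143/48 = -1679/48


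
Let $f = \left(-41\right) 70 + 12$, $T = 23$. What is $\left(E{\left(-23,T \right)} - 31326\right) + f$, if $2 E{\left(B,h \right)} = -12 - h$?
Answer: $- \frac{68403}{2} \approx -34202.0$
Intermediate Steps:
$f = -2858$ ($f = -2870 + 12 = -2858$)
$E{\left(B,h \right)} = -6 - \frac{h}{2}$ ($E{\left(B,h \right)} = \frac{-12 - h}{2} = -6 - \frac{h}{2}$)
$\left(E{\left(-23,T \right)} - 31326\right) + f = \left(\left(-6 - \frac{23}{2}\right) - 31326\right) - 2858 = \left(- \frac{35}{2} - 31326\right) - 2858 = - \frac{62687}{2} - 2858 = - \frac{68403}{2}$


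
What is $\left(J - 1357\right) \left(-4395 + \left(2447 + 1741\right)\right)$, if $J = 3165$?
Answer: $-374256$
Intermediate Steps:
$\left(J - 1357\right) \left(-4395 + \left(2447 + 1741\right)\right) = \left(3165 - 1357\right) \left(-4395 + \left(2447 + 1741\right)\right) = 1808 \left(-4395 + 4188\right) = 1808 \left(-207\right) = -374256$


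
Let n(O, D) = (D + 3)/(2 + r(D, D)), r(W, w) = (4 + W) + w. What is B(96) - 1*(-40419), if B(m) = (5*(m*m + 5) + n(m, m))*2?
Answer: 132630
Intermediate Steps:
r(W, w) = 4 + W + w
n(O, D) = (3 + D)/(6 + 2*D) (n(O, D) = (D + 3)/(2 + (4 + D + D)) = (3 + D)/(2 + (4 + 2*D)) = (3 + D)/(6 + 2*D))
B(m) = 51 + 10*m² (B(m) = (5*(m*m + 5) + ½)*2 = (5*(m² + 5) + ½)*2 = (5*(5 + m²) + ½)*2 = ((25 + 5*m²) + ½)*2 = (51/2 + 5*m²)*2 = 51 + 10*m²)
B(96) - 1*(-40419) = (51 + 10*96²) - 1*(-40419) = (51 + 10*9216) + 40419 = (51 + 92160) + 40419 = 92211 + 40419 = 132630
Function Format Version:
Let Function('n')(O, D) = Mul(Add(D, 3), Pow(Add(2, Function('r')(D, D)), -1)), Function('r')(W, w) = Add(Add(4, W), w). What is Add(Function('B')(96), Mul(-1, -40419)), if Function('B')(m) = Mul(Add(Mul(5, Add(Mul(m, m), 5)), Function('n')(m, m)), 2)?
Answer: 132630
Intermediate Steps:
Function('r')(W, w) = Add(4, W, w)
Function('n')(O, D) = Mul(Pow(Add(6, Mul(2, D)), -1), Add(3, D)) (Function('n')(O, D) = Mul(Add(D, 3), Pow(Add(2, Add(4, D, D)), -1)) = Mul(Add(3, D), Pow(Add(2, Add(4, Mul(2, D))), -1)) = Mul(Add(3, D), Pow(Add(6, Mul(2, D)), -1)) = Mul(Pow(Add(6, Mul(2, D)), -1), Add(3, D)))
Function('B')(m) = Add(51, Mul(10, Pow(m, 2))) (Function('B')(m) = Mul(Add(Mul(5, Add(Mul(m, m), 5)), Rational(1, 2)), 2) = Mul(Add(Mul(5, Add(Pow(m, 2), 5)), Rational(1, 2)), 2) = Mul(Add(Mul(5, Add(5, Pow(m, 2))), Rational(1, 2)), 2) = Mul(Add(Add(25, Mul(5, Pow(m, 2))), Rational(1, 2)), 2) = Mul(Add(Rational(51, 2), Mul(5, Pow(m, 2))), 2) = Add(51, Mul(10, Pow(m, 2))))
Add(Function('B')(96), Mul(-1, -40419)) = Add(Add(51, Mul(10, Pow(96, 2))), Mul(-1, -40419)) = Add(Add(51, Mul(10, 9216)), 40419) = Add(Add(51, 92160), 40419) = Add(92211, 40419) = 132630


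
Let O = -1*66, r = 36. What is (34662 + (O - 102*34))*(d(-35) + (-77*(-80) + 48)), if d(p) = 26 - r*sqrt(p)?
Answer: 194051952 - 1120608*I*sqrt(35) ≈ 1.9405e+8 - 6.6296e+6*I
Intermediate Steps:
O = -66
d(p) = 26 - 36*sqrt(p)
(34662 + (O - 102*34))*(d(-35) + (-77*(-80) + 48)) = (34662 + (-66 - 102*34))*((26 - 36*I*sqrt(35)) + (-77*(-80) + 48)) = (34662 + (-66 - 3468))*((26 - 36*I*sqrt(35)) + (6160 + 48)) = (34662 - 3534)*((26 - 36*I*sqrt(35)) + 6208) = 31128*(6234 - 36*I*sqrt(35)) = 194051952 - 1120608*I*sqrt(35)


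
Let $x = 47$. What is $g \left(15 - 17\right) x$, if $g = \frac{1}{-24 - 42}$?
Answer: $\frac{47}{33} \approx 1.4242$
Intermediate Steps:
$g = - \frac{1}{66}$ ($g = \frac{1}{-66} = - \frac{1}{66} \approx -0.015152$)
$g \left(15 - 17\right) x = - \frac{15 - 17}{66} \cdot 47 = \left(- \frac{1}{66}\right) \left(-2\right) 47 = \frac{1}{33} \cdot 47 = \frac{47}{33}$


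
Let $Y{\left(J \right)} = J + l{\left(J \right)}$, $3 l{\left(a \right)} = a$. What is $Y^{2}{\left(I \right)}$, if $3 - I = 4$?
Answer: $\frac{16}{9} \approx 1.7778$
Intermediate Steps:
$I = -1$ ($I = 3 - 4 = -1$)
$l{\left(a \right)} = \frac{a}{3}$
$Y{\left(J \right)} = \frac{4 J}{3}$ ($Y{\left(J \right)} = J + \frac{J}{3} = \frac{4 J}{3}$)
$Y^{2}{\left(I \right)} = \left(\frac{4}{3} \left(-1\right)\right)^{2} = \left(- \frac{4}{3}\right)^{2} = \frac{16}{9}$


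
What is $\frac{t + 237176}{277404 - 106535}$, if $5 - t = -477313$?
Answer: $\frac{714494}{170869} \approx 4.1815$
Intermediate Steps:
$t = 477318$ ($t = 5 - -477313 = 5 + 477313 = 477318$)
$\frac{t + 237176}{277404 - 106535} = \frac{477318 + 237176}{277404 - 106535} = \frac{714494}{170869}$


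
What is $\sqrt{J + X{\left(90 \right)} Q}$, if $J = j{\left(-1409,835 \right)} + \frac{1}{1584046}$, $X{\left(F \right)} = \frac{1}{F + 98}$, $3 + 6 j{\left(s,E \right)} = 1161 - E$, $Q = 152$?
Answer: $\frac{\sqrt{681458109594279582}}{111675243} \approx 7.392$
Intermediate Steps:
$j{\left(s,E \right)} = 193 - \frac{E}{6}$ ($j{\left(s,E \right)} = - \frac{1}{2} + \frac{1161 - E}{6} = - \frac{1}{2} - \left(- \frac{387}{2} + \frac{E}{6}\right) = 193 - \frac{E}{6}$)
$X{\left(F \right)} = \frac{1}{98 + F}$
$J = \frac{127911716}{2376069}$ ($J = \left(193 - \frac{835}{6}\right) + \frac{1}{1584046} = \frac{323}{6} + \frac{1}{1584046} = \frac{127911716}{2376069} \approx 53.833$)
$\sqrt{J + X{\left(90 \right)} Q} = \sqrt{\frac{127911716}{2376069} + \frac{1}{98 + 90} \cdot 152} = \sqrt{\frac{127911716}{2376069} + \frac{1}{188} \cdot 152} = \sqrt{\frac{127911716}{2376069} + \frac{38}{47}} = \sqrt{\frac{6102141274}{111675243}} = \frac{\sqrt{681458109594279582}}{111675243}$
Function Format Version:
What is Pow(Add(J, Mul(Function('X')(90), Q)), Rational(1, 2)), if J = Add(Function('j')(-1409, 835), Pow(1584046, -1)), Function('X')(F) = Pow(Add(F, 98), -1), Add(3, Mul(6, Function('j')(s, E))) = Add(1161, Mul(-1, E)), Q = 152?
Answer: Mul(Rational(1, 111675243), Pow(681458109594279582, Rational(1, 2))) ≈ 7.3920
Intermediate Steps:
Function('j')(s, E) = Add(193, Mul(Rational(-1, 6), E)) (Function('j')(s, E) = Add(Rational(-1, 2), Mul(Rational(1, 6), Add(1161, Mul(-1, E)))) = Add(Rational(-1, 2), Add(Rational(387, 2), Mul(Rational(-1, 6), E))) = Add(193, Mul(Rational(-1, 6), E)))
Function('X')(F) = Pow(Add(98, F), -1)
J = Rational(127911716, 2376069) (J = Add(Add(193, Mul(Rational(-1, 6), 835)), Pow(1584046, -1)) = Add(Add(193, Rational(-835, 6)), Rational(1, 1584046)) = Add(Rational(323, 6), Rational(1, 1584046)) = Rational(127911716, 2376069) ≈ 53.833)
Pow(Add(J, Mul(Function('X')(90), Q)), Rational(1, 2)) = Pow(Add(Rational(127911716, 2376069), Mul(Pow(Add(98, 90), -1), 152)), Rational(1, 2)) = Pow(Add(Rational(127911716, 2376069), Mul(Pow(188, -1), 152)), Rational(1, 2)) = Pow(Add(Rational(127911716, 2376069), Mul(Rational(1, 188), 152)), Rational(1, 2)) = Pow(Add(Rational(127911716, 2376069), Rational(38, 47)), Rational(1, 2)) = Pow(Rational(6102141274, 111675243), Rational(1, 2)) = Mul(Rational(1, 111675243), Pow(681458109594279582, Rational(1, 2)))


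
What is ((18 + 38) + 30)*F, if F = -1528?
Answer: -131408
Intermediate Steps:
((18 + 38) + 30)*F = ((18 + 38) + 30)*(-1528) = (56 + 30)*(-1528) = 86*(-1528) = -131408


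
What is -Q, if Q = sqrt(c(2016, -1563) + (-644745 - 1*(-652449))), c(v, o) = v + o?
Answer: -sqrt(8157) ≈ -90.316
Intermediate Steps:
c(v, o) = o + v
Q = sqrt(8157) (Q = sqrt((-1563 + 2016) + (-644745 - 1*(-652449))) = sqrt(453 + (-644745 + 652449)) = sqrt(453 + 7704) = sqrt(8157) ≈ 90.316)
-Q = -sqrt(8157)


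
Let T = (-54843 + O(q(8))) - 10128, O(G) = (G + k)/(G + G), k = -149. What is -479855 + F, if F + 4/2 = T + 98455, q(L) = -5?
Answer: -2231788/5 ≈ -4.4636e+5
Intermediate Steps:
O(G) = (-149 + G)/(2*G) (O(G) = (G - 149)/(G + G) = (-149 + G)/((2*G)) = (-149 + G)*(1/(2*G)) = (-149 + G)/(2*G))
T = -324778/5 (T = (-54843 + (1/2)*(-149 - 5)/(-5)) - 10128 = (-54843 + (1/2)*(-1/5)*(-154)) - 10128 = (-54843 + 77/5) - 10128 = -274138/5 - 10128 = -324778/5 ≈ -64956.)
F = 167487/5 (F = -2 + (-324778/5 + 98455) = -2 + 167497/5 = 167487/5 ≈ 33497.)
-479855 + F = -479855 + 167487/5 = -2231788/5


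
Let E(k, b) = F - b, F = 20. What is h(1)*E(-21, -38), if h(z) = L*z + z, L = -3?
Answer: -116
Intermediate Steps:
E(k, b) = 20 - b
h(z) = -2*z (h(z) = -3*z + z = -2*z)
h(1)*E(-21, -38) = (-2*1)*(20 - 1*(-38)) = -2*(20 + 38) = -2*58 = -116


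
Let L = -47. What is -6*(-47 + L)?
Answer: 564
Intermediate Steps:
-6*(-47 + L) = -6*(-47 - 47) = -6*(-94) = 564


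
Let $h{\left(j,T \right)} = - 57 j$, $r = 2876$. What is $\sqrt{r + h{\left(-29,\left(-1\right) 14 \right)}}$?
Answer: $\sqrt{4529} \approx 67.298$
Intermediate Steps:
$\sqrt{r + h{\left(-29,\left(-1\right) 14 \right)}} = \sqrt{2876 - -1653} = \sqrt{2876 + 1653} = \sqrt{4529}$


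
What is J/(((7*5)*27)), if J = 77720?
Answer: 15544/189 ≈ 82.243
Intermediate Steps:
J/(((7*5)*27)) = 77720/(((7*5)*27)) = 77720/((35*27)) = 77720/945 = 77720*(1/945) = 15544/189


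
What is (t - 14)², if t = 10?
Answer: 16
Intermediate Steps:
(t - 14)² = (10 - 14)² = (-4)² = 16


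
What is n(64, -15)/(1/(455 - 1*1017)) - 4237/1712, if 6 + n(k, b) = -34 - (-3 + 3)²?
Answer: 38481523/1712 ≈ 22478.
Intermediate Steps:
n(k, b) = -40 (n(k, b) = -6 + (-34 - (-3 + 3)²) = -6 + (-34 - 1*0²) = -6 + (-34 - 1*0) = -6 + (-34 + 0) = -6 - 34 = -40)
n(64, -15)/(1/(455 - 1*1017)) - 4237/1712 = -40/(1/(455 - 1*1017)) - 4237/1712 = -40/(1/(455 - 1017)) - 4237*1/1712 = -40/(1/(-562)) - 4237/1712 = -40/(-1/562) - 4237/1712 = -40*(-562) - 4237/1712 = 22480 - 4237/1712 = 38481523/1712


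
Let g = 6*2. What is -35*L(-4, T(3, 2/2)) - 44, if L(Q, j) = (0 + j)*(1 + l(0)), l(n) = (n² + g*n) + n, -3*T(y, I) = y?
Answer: -9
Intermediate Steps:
g = 12
T(y, I) = -y/3
l(n) = n² + 13*n (l(n) = (n² + 12*n) + n = n² + 13*n)
L(Q, j) = j (L(Q, j) = (0 + j)*(1 + 0*(13 + 0)) = j*(1 + 0*13) = j*(1 + 0) = j*1 = j)
-35*L(-4, T(3, 2/2)) - 44 = -(-35)*3/3 - 44 = -35*(-1) - 44 = 35 - 44 = -9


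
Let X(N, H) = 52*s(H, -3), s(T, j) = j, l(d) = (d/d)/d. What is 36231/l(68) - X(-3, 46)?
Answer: 2463864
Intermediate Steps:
l(d) = 1/d
X(N, H) = -156 (X(N, H) = 52*(-3) = -156)
36231/l(68) - X(-3, 46) = 36231/(1/68) - 1*(-156) = 36231/(1/68) + 156 = 36231*68 + 156 = 2463708 + 156 = 2463864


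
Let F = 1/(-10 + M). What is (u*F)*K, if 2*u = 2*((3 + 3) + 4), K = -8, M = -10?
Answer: 4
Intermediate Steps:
F = -1/20 (F = 1/(-10 - 10) = 1/(-20) = -1/20 ≈ -0.050000)
u = 10 (u = (2*((3 + 3) + 4))/2 = (2*(6 + 4))/2 = (2*10)/2 = (½)*20 = 10)
(u*F)*K = (10*(-1/20))*(-8) = -½*(-8) = 4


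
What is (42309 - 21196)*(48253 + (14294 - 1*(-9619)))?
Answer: 1523640758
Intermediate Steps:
(42309 - 21196)*(48253 + (14294 - 1*(-9619))) = 21113*(48253 + (14294 + 9619)) = 21113*(48253 + 23913) = 21113*72166 = 1523640758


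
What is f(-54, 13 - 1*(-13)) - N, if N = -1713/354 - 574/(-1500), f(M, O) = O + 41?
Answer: 1580971/22125 ≈ 71.456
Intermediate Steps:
f(M, O) = 41 + O
N = -98596/22125 (N = -1713*1/354 - 574*(-1/1500) = -571/118 + 287/750 = -98596/22125 ≈ -4.4563)
f(-54, 13 - 1*(-13)) - N = (41 + (13 - 1*(-13))) - 1*(-98596/22125) = (41 + (13 + 13)) + 98596/22125 = (41 + 26) + 98596/22125 = 67 + 98596/22125 = 1580971/22125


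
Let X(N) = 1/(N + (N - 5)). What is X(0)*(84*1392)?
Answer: -116928/5 ≈ -23386.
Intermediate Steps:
X(N) = 1/(-5 + 2*N) (X(N) = 1/(N + (-5 + N)) = 1/(-5 + 2*N))
X(0)*(84*1392) = (84*1392)/(-5 + 2*0) = 116928/(-5 + 0) = 116928/(-5) = -⅕*116928 = -116928/5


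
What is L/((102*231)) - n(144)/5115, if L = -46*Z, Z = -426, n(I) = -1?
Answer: 168783/202895 ≈ 0.83187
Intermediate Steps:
L = 19596 (L = -46*(-426) = 19596)
L/((102*231)) - n(144)/5115 = 19596/((102*231)) - 1*(-1)/5115 = 19596/23562 + 1*(1/5115) = 19596*(1/23562) + 1/5115 = 3266/3927 + 1/5115 = 168783/202895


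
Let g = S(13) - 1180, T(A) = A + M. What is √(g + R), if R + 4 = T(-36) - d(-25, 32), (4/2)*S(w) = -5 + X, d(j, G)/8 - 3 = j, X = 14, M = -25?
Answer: I*√4258/2 ≈ 32.627*I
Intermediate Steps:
d(j, G) = 24 + 8*j
T(A) = -25 + A (T(A) = A - 25 = -25 + A)
S(w) = 9/2 (S(w) = (-5 + 14)/2 = (½)*9 = 9/2)
g = -2351/2 (g = 9/2 - 1180 = -2351/2 ≈ -1175.5)
R = 111 (R = -4 + ((-25 - 36) - (24 + 8*(-25))) = -4 + (-61 - (24 - 200)) = -4 + (-61 - 1*(-176)) = -4 + (-61 + 176) = -4 + 115 = 111)
√(g + R) = √(-2351/2 + 111) = √(-2129/2) = I*√4258/2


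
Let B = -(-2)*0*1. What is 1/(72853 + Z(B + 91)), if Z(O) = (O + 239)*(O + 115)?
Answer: 1/140833 ≈ 7.1006e-6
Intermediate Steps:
B = 0 (B = -2*0*1 = 0*1 = 0)
Z(O) = (115 + O)*(239 + O) (Z(O) = (239 + O)*(115 + O) = (115 + O)*(239 + O))
1/(72853 + Z(B + 91)) = 1/(72853 + (27485 + (0 + 91)² + 354*(0 + 91))) = 1/(72853 + (27485 + 91² + 354*91)) = 1/(72853 + (27485 + 8281 + 32214)) = 1/(72853 + 67980) = 1/140833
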